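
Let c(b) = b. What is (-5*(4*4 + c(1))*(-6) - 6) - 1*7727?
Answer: -7223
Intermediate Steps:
(-5*(4*4 + c(1))*(-6) - 6) - 1*7727 = (-5*(4*4 + 1)*(-6) - 6) - 1*7727 = (-5*(16 + 1)*(-6) - 6) - 7727 = (-5*17*(-6) - 6) - 7727 = (-85*(-6) - 6) - 7727 = (510 - 6) - 7727 = 504 - 7727 = -7223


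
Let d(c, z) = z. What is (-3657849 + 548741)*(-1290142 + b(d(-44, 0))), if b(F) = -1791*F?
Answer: 4011190813336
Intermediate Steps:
(-3657849 + 548741)*(-1290142 + b(d(-44, 0))) = (-3657849 + 548741)*(-1290142 - 1791*0) = -3109108*(-1290142 + 0) = -3109108*(-1290142) = 4011190813336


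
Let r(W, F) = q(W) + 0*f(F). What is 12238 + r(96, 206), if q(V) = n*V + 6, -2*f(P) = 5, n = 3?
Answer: 12532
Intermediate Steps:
f(P) = -5/2 (f(P) = -½*5 = -5/2)
q(V) = 6 + 3*V (q(V) = 3*V + 6 = 6 + 3*V)
r(W, F) = 6 + 3*W (r(W, F) = (6 + 3*W) + 0*(-5/2) = (6 + 3*W) + 0 = 6 + 3*W)
12238 + r(96, 206) = 12238 + (6 + 3*96) = 12238 + (6 + 288) = 12238 + 294 = 12532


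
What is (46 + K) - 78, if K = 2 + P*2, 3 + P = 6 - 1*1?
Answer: -26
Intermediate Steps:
P = 2 (P = -3 + (6 - 1*1) = -3 + (6 - 1) = -3 + 5 = 2)
K = 6 (K = 2 + 2*2 = 2 + 4 = 6)
(46 + K) - 78 = (46 + 6) - 78 = 52 - 78 = -26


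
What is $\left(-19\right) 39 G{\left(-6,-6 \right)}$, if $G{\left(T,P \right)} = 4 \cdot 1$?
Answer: $-2964$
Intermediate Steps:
$G{\left(T,P \right)} = 4$
$\left(-19\right) 39 G{\left(-6,-6 \right)} = \left(-19\right) 39 \cdot 4 = \left(-741\right) 4 = -2964$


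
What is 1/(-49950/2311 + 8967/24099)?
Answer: -18564263/394340771 ≈ -0.047077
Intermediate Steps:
1/(-49950/2311 + 8967/24099) = 1/(-49950*1/2311 + 8967*(1/24099)) = 1/(-49950/2311 + 2989/8033) = 1/(-394340771/18564263) = -18564263/394340771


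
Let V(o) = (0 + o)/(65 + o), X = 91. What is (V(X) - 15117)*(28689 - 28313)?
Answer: -17051318/3 ≈ -5.6838e+6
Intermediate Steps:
V(o) = o/(65 + o)
(V(X) - 15117)*(28689 - 28313) = (91/(65 + 91) - 15117)*(28689 - 28313) = (91/156 - 15117)*376 = (91*(1/156) - 15117)*376 = (7/12 - 15117)*376 = -181397/12*376 = -17051318/3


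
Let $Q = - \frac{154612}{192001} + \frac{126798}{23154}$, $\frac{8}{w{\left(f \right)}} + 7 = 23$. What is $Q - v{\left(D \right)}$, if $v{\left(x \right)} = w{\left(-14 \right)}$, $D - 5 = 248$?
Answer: $\frac{6180886991}{1481863718} \approx 4.171$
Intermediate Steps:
$D = 253$ ($D = 5 + 248 = 253$)
$w{\left(f \right)} = \frac{1}{2}$ ($w{\left(f \right)} = \frac{8}{-7 + 23} = \frac{8}{16} = 8 \cdot \frac{1}{16} = \frac{1}{2}$)
$v{\left(x \right)} = \frac{1}{2}$
$Q = \frac{3460909425}{740931859}$ ($Q = \left(-154612\right) \frac{1}{192001} + 126798 \cdot \frac{1}{23154} = - \frac{154612}{192001} + \frac{21133}{3859} = \frac{3460909425}{740931859} \approx 4.671$)
$Q - v{\left(D \right)} = \frac{3460909425}{740931859} - \frac{1}{2} = \frac{6180886991}{1481863718}$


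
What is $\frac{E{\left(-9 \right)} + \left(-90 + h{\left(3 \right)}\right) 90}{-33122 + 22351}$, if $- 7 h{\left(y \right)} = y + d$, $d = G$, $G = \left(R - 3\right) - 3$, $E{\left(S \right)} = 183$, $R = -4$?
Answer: $\frac{7827}{10771} \approx 0.72667$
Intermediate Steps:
$G = -10$ ($G = \left(-4 - 3\right) - 3 = -7 - 3 = -10$)
$d = -10$
$h{\left(y \right)} = \frac{10}{7} - \frac{y}{7}$ ($h{\left(y \right)} = - \frac{y - 10}{7} = - \frac{-10 + y}{7} = \frac{10}{7} - \frac{y}{7}$)
$\frac{E{\left(-9 \right)} + \left(-90 + h{\left(3 \right)}\right) 90}{-33122 + 22351} = \frac{183 + \left(-90 + \left(\frac{10}{7} - \frac{3}{7}\right)\right) 90}{-33122 + 22351} = \frac{183 + \left(-90 + \left(\frac{10}{7} - \frac{3}{7}\right)\right) 90}{-10771} = \left(183 + \left(-90 + 1\right) 90\right) \left(- \frac{1}{10771}\right) = \left(183 - 8010\right) \left(- \frac{1}{10771}\right) = \left(-7827\right) \left(- \frac{1}{10771}\right) = \frac{7827}{10771}$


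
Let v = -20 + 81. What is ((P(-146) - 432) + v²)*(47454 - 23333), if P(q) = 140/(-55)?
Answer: 871998271/11 ≈ 7.9273e+7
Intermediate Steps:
v = 61
P(q) = -28/11 (P(q) = 140*(-1/55) = -28/11)
((P(-146) - 432) + v²)*(47454 - 23333) = ((-28/11 - 432) + 61²)*(47454 - 23333) = (-4780/11 + 3721)*24121 = (36151/11)*24121 = 871998271/11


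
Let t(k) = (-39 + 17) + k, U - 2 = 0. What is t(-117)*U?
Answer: -278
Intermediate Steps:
U = 2 (U = 2 + 0 = 2)
t(k) = -22 + k
t(-117)*U = (-22 - 117)*2 = -139*2 = -278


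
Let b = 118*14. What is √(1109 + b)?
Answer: √2761 ≈ 52.545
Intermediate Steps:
b = 1652
√(1109 + b) = √(1109 + 1652) = √2761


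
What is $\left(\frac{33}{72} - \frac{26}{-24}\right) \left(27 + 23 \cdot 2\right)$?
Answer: $\frac{2701}{24} \approx 112.54$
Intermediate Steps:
$\left(\frac{33}{72} - \frac{26}{-24}\right) \left(27 + 23 \cdot 2\right) = \left(33 \cdot \frac{1}{72} - - \frac{13}{12}\right) \left(27 + 46\right) = \left(\frac{11}{24} + \frac{13}{12}\right) 73 = \frac{37}{24} \cdot 73 = \frac{2701}{24}$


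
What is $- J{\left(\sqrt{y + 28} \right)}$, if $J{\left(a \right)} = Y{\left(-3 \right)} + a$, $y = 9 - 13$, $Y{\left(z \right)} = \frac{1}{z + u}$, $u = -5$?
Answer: $\frac{1}{8} - 2 \sqrt{6} \approx -4.774$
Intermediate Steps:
$Y{\left(z \right)} = \frac{1}{-5 + z}$ ($Y{\left(z \right)} = \frac{1}{z - 5} = \frac{1}{-5 + z}$)
$y = -4$ ($y = 9 - 13 = -4$)
$J{\left(a \right)} = - \frac{1}{8} + a$ ($J{\left(a \right)} = \frac{1}{-5 - 3} + a = \frac{1}{-8} + a = - \frac{1}{8} + a$)
$- J{\left(\sqrt{y + 28} \right)} = - (- \frac{1}{8} + \sqrt{-4 + 28}) = - (- \frac{1}{8} + \sqrt{24}) = - (- \frac{1}{8} + 2 \sqrt{6}) = \frac{1}{8} - 2 \sqrt{6}$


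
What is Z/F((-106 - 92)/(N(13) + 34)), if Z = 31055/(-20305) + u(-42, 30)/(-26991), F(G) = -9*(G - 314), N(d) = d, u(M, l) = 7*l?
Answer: -2639737939/4918001715468 ≈ -0.00053675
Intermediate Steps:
F(G) = 2826 - 9*G (F(G) = -9*(-314 + G) = 2826 - 9*G)
Z = -56164637/36536817 (Z = 31055/(-20305) + (7*30)/(-26991) = 31055*(-1/20305) + 210*(-1/26991) = -6211/4061 - 70/8997 = -56164637/36536817 ≈ -1.5372)
Z/F((-106 - 92)/(N(13) + 34)) = -56164637/(36536817*(2826 - 9*(-106 - 92)/(13 + 34))) = -56164637/(36536817*(2826 - (-1782)/47)) = -56164637/(36536817*(2826 - 9*(-198/47))) = -56164637/(36536817*(2826 + 1782/47)) = -56164637/(36536817*134604/47) = -56164637/36536817*47/134604 = -2639737939/4918001715468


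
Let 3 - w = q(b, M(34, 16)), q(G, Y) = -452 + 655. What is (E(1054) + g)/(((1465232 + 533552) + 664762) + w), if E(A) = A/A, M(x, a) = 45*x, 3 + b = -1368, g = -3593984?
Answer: -3593983/2663346 ≈ -1.3494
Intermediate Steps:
b = -1371 (b = -3 - 1368 = -1371)
E(A) = 1
q(G, Y) = 203
w = -200 (w = 3 - 1*203 = 3 - 203 = -200)
(E(1054) + g)/(((1465232 + 533552) + 664762) + w) = (1 - 3593984)/(((1465232 + 533552) + 664762) - 200) = -3593983/((1998784 + 664762) - 200) = -3593983/(2663546 - 200) = -3593983/2663346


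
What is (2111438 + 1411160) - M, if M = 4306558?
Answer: -783960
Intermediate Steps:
(2111438 + 1411160) - M = (2111438 + 1411160) - 1*4306558 = 3522598 - 4306558 = -783960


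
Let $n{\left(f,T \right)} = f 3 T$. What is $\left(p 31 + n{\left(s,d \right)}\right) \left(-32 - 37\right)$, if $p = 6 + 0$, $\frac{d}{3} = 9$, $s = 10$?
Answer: $-68724$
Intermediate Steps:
$d = 27$ ($d = 3 \cdot 9 = 27$)
$n{\left(f,T \right)} = 3 T f$ ($n{\left(f,T \right)} = 3 f T = 3 T f$)
$p = 6$
$\left(p 31 + n{\left(s,d \right)}\right) \left(-32 - 37\right) = \left(6 \cdot 31 + 3 \cdot 27 \cdot 10\right) \left(-32 - 37\right) = \left(186 + 810\right) \left(-69\right) = 996 \left(-69\right) = -68724$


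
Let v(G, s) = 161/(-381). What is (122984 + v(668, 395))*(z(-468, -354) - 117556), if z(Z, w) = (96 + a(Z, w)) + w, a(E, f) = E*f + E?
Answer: 2220541050770/381 ≈ 5.8282e+9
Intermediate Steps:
a(E, f) = E + E*f
v(G, s) = -161/381 (v(G, s) = 161*(-1/381) = -161/381)
z(Z, w) = 96 + w + Z*(1 + w) (z(Z, w) = (96 + Z*(1 + w)) + w = 96 + w + Z*(1 + w))
(122984 + v(668, 395))*(z(-468, -354) - 117556) = (122984 - 161/381)*((96 - 354 - 468*(1 - 354)) - 117556) = 46856743*((96 - 354 - 468*(-353)) - 117556)/381 = 46856743*((96 - 354 + 165204) - 117556)/381 = 46856743*(164946 - 117556)/381 = (46856743/381)*47390 = 2220541050770/381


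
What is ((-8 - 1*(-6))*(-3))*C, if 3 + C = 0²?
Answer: -18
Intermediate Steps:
C = -3 (C = -3 + 0² = -3 + 0 = -3)
((-8 - 1*(-6))*(-3))*C = ((-8 - 1*(-6))*(-3))*(-3) = ((-8 + 6)*(-3))*(-3) = -2*(-3)*(-3) = 6*(-3) = -18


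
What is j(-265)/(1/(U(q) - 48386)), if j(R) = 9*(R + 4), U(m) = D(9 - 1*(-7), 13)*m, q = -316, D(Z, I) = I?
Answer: 123308406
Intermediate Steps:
U(m) = 13*m
j(R) = 36 + 9*R (j(R) = 9*(4 + R) = 36 + 9*R)
j(-265)/(1/(U(q) - 48386)) = (36 + 9*(-265))/(1/(13*(-316) - 48386)) = (36 - 2385)/(1/(-4108 - 48386)) = -2349/(1/(-52494)) = -2349/(-1/52494) = -2349*(-52494) = 123308406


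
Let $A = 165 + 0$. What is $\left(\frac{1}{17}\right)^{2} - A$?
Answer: $- \frac{47684}{289} \approx -165.0$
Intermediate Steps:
$A = 165$
$\left(\frac{1}{17}\right)^{2} - A = \left(\frac{1}{17}\right)^{2} - 165 = \frac{1}{289} - 165 = - \frac{47684}{289}$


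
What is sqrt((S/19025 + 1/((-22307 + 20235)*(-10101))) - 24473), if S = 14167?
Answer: I*sqrt(578405005395878911458)/153737220 ≈ 156.44*I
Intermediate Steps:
sqrt((S/19025 + 1/((-22307 + 20235)*(-10101))) - 24473) = sqrt((14167/19025 + 1/((-22307 + 20235)*(-10101))) - 24473) = sqrt((14167*(1/19025) - 1/10101/(-2072)) - 24473) = sqrt((14167/19025 - 1/2072*(-1/10101)) - 24473) = sqrt((14167/19025 + 1/20929272) - 24473) = sqrt(296505015449/398179399800 - 24473) = sqrt(-9744347946289951/398179399800) = I*sqrt(578405005395878911458)/153737220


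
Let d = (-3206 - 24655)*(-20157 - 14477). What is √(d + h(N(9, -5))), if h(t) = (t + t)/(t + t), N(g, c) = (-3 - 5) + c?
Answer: 5*√38597515 ≈ 31063.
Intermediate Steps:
N(g, c) = -8 + c
d = 964937874 (d = -27861*(-34634) = 964937874)
h(t) = 1 (h(t) = (2*t)/((2*t)) = (2*t)*(1/(2*t)) = 1)
√(d + h(N(9, -5))) = √(964937874 + 1) = √964937875 = 5*√38597515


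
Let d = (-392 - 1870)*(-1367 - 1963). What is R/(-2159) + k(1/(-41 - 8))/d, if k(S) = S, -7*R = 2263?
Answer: 119321696701/796866475860 ≈ 0.14974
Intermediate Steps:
R = -2263/7 (R = -1/7*2263 = -2263/7 ≈ -323.29)
d = 7532460 (d = -2262*(-3330) = 7532460)
R/(-2159) + k(1/(-41 - 8))/d = -2263/7/(-2159) + 1/(-41 - 8*7532460) = -2263/7*(-1/2159) + (1/7532460)/(-49) = 2263/15113 - 1/49*1/7532460 = 2263/15113 - 1/369090540 = 119321696701/796866475860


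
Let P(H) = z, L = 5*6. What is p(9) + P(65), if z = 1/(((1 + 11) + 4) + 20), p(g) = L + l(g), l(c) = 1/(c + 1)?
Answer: 5423/180 ≈ 30.128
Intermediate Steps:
l(c) = 1/(1 + c)
L = 30
p(g) = 30 + 1/(1 + g)
z = 1/36 (z = 1/((12 + 4) + 20) = 1/(16 + 20) = 1/36 ≈ 0.027778)
P(H) = 1/36
p(9) + P(65) = (31 + 30*9)/(1 + 9) + 1/36 = (31 + 270)/10 + 1/36 = (⅒)*301 + 1/36 = 301/10 + 1/36 = 5423/180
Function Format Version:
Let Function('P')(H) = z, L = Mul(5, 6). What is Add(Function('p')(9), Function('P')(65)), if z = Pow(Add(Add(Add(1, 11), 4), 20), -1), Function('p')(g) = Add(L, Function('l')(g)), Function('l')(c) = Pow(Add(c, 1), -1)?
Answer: Rational(5423, 180) ≈ 30.128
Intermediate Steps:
Function('l')(c) = Pow(Add(1, c), -1)
L = 30
Function('p')(g) = Add(30, Pow(Add(1, g), -1))
z = Rational(1, 36) (z = Pow(Add(Add(12, 4), 20), -1) = Pow(Add(16, 20), -1) = Pow(36, -1) = Rational(1, 36) ≈ 0.027778)
Function('P')(H) = Rational(1, 36)
Add(Function('p')(9), Function('P')(65)) = Add(Mul(Pow(Add(1, 9), -1), Add(31, Mul(30, 9))), Rational(1, 36)) = Add(Mul(Pow(10, -1), Add(31, 270)), Rational(1, 36)) = Add(Mul(Rational(1, 10), 301), Rational(1, 36)) = Add(Rational(301, 10), Rational(1, 36)) = Rational(5423, 180)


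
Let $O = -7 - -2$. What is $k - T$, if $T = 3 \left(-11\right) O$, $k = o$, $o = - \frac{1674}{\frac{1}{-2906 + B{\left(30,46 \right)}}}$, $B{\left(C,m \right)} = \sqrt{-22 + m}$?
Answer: $4864479 - 3348 \sqrt{6} \approx 4.8563 \cdot 10^{6}$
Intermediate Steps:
$O = -5$ ($O = -7 + 2 = -5$)
$o = 4864644 - 3348 \sqrt{6}$ ($o = - \frac{1674}{\frac{1}{-2906 + \sqrt{-22 + 46}}} = - \frac{1674}{\frac{1}{-2906 + \sqrt{24}}} = - \frac{1674}{\frac{1}{-2906 + 2 \sqrt{6}}} = - 1674 \left(-2906 + 2 \sqrt{6}\right) = 4864644 - 3348 \sqrt{6} \approx 4.8564 \cdot 10^{6}$)
$k = 4864644 - 3348 \sqrt{6} \approx 4.8564 \cdot 10^{6}$
$T = 165$ ($T = 3 \left(-11\right) \left(-5\right) = \left(-33\right) \left(-5\right) = 165$)
$k - T = \left(4864644 - 3348 \sqrt{6}\right) - 165 = 4864479 - 3348 \sqrt{6}$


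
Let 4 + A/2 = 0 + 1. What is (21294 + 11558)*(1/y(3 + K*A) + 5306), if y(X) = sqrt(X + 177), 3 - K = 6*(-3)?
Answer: 174312712 + 16426*sqrt(6)/9 ≈ 1.7432e+8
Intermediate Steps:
A = -6 (A = -8 + 2*(0 + 1) = -8 + 2*1 = -8 + 2 = -6)
K = 21 (K = 3 - 6*(-3) = 3 - 1*(-18) = 3 + 18 = 21)
y(X) = sqrt(177 + X)
(21294 + 11558)*(1/y(3 + K*A) + 5306) = (21294 + 11558)*(1/(sqrt(177 + (3 + 21*(-6)))) + 5306) = 32852*(1/(sqrt(177 + (3 - 126))) + 5306) = 32852*(1/(sqrt(177 - 123)) + 5306) = 32852*(1/(sqrt(54)) + 5306) = 32852*(1/(3*sqrt(6)) + 5306) = 32852*(sqrt(6)/18 + 5306) = 32852*(5306 + sqrt(6)/18) = 174312712 + 16426*sqrt(6)/9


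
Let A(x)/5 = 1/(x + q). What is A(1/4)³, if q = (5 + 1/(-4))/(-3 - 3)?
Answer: -1728000/2197 ≈ -786.53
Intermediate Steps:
q = -19/24 (q = (5 - ¼)/(-6) = (19/4)*(-⅙) = -19/24 ≈ -0.79167)
A(x) = 5/(-19/24 + x) (A(x) = 5/(x - 19/24) = 5/(-19/24 + x))
A(1/4)³ = (120/(-19 + 24/4))³ = (120/(-19 + 24*(¼)))³ = (120/(-19 + 6))³ = (120/(-13))³ = (120*(-1/13))³ = (-120/13)³ = -1728000/2197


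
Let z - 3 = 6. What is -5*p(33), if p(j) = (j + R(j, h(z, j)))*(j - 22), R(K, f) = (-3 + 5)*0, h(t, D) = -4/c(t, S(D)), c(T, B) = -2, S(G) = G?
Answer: -1815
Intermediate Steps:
z = 9 (z = 3 + 6 = 9)
h(t, D) = 2 (h(t, D) = -4/(-2) = -4*(-½) = 2)
R(K, f) = 0 (R(K, f) = 2*0 = 0)
p(j) = j*(-22 + j) (p(j) = (j + 0)*(j - 22) = j*(-22 + j))
-5*p(33) = -165*(-22 + 33) = -165*11 = -5*363 = -1815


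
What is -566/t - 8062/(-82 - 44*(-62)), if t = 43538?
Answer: -88125248/28800387 ≈ -3.0599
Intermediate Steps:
-566/t - 8062/(-82 - 44*(-62)) = -566/43538 - 8062/(-82 - 44*(-62)) = -566*1/43538 - 8062/(-82 + 2728) = -283/21769 - 8062/2646 = -283/21769 - 8062*1/2646 = -283/21769 - 4031/1323 = -88125248/28800387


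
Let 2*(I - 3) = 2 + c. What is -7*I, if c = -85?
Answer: 539/2 ≈ 269.50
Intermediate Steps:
I = -77/2 (I = 3 + (2 - 85)/2 = 3 + (1/2)*(-83) = 3 - 83/2 = -77/2 ≈ -38.500)
-7*I = -7*(-77/2) = 539/2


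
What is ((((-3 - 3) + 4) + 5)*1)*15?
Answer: 45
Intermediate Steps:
((((-3 - 3) + 4) + 5)*1)*15 = (((-6 + 4) + 5)*1)*15 = ((-2 + 5)*1)*15 = (3*1)*15 = 3*15 = 45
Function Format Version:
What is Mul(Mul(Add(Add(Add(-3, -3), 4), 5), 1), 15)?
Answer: 45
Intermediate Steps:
Mul(Mul(Add(Add(Add(-3, -3), 4), 5), 1), 15) = Mul(Mul(Add(Add(-6, 4), 5), 1), 15) = Mul(Mul(Add(-2, 5), 1), 15) = Mul(Mul(3, 1), 15) = Mul(3, 15) = 45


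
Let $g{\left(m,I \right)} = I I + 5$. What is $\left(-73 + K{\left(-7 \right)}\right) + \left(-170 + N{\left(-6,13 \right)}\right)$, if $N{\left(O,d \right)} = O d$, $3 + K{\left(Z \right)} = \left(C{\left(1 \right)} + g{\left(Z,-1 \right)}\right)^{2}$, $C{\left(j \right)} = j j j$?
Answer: $-275$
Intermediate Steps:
$g{\left(m,I \right)} = 5 + I^{2}$ ($g{\left(m,I \right)} = I^{2} + 5 = 5 + I^{2}$)
$C{\left(j \right)} = j^{3}$ ($C{\left(j \right)} = j^{2} j = j^{3}$)
$K{\left(Z \right)} = 46$ ($K{\left(Z \right)} = -3 + \left(1^{3} + \left(5 + \left(-1\right)^{2}\right)\right)^{2} = -3 + \left(1 + \left(5 + 1\right)\right)^{2} = -3 + \left(1 + 6\right)^{2} = -3 + 7^{2} = -3 + 49 = 46$)
$\left(-73 + K{\left(-7 \right)}\right) + \left(-170 + N{\left(-6,13 \right)}\right) = \left(-73 + 46\right) - 248 = -27 - 248 = -275$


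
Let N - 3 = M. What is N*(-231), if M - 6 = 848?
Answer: -197967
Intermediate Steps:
M = 854 (M = 6 + 848 = 854)
N = 857 (N = 3 + 854 = 857)
N*(-231) = 857*(-231) = -197967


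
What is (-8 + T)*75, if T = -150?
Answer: -11850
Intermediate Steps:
(-8 + T)*75 = (-8 - 150)*75 = -158*75 = -11850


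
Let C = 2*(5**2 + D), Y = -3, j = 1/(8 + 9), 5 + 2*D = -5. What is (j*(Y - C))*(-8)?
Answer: 344/17 ≈ 20.235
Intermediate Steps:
D = -5 (D = -5/2 + (1/2)*(-5) = -5/2 - 5/2 = -5)
j = 1/17 ≈ 0.058824
C = 40 (C = 2*(5**2 - 5) = 2*(25 - 5) = 2*20 = 40)
(j*(Y - C))*(-8) = ((-3 - 1*40)/17)*(-8) = ((-3 - 40)/17)*(-8) = ((1/17)*(-43))*(-8) = -43/17*(-8) = 344/17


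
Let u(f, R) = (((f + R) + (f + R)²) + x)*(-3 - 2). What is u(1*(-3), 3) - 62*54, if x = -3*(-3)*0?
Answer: -3348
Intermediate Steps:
x = 0 (x = 9*0 = 0)
u(f, R) = -5*R - 5*f - 5*(R + f)² (u(f, R) = (((f + R) + (f + R)²) + 0)*(-3 - 2) = (((R + f) + (R + f)²) + 0)*(-5) = ((R + f + (R + f)²) + 0)*(-5) = (R + f + (R + f)²)*(-5) = -5*R - 5*f - 5*(R + f)²)
u(1*(-3), 3) - 62*54 = (-5*3 - 5*(-3) - 5*(3 + 1*(-3))²) - 62*54 = (-15 - 5*(-3) - 5*(3 - 3)²) - 3348 = (-15 + 15 - 5*0²) - 3348 = (-15 + 15 - 5*0) - 3348 = (-15 + 15 + 0) - 3348 = 0 - 3348 = -3348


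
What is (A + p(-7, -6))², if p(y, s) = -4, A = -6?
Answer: 100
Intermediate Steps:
(A + p(-7, -6))² = (-6 - 4)² = (-10)² = 100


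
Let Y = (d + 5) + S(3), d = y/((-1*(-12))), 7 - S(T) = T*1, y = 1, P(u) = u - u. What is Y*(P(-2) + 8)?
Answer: 218/3 ≈ 72.667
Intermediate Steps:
P(u) = 0
S(T) = 7 - T
d = 1/12 (d = 1/(-1*(-12)) = 1/12 ≈ 0.083333)
Y = 109/12 (Y = (1/12 + 5) + (7 - 1*3) = 61/12 + (7 - 3) = 61/12 + 4 = 109/12 ≈ 9.0833)
Y*(P(-2) + 8) = 109*(0 + 8)/12 = (109/12)*8 = 218/3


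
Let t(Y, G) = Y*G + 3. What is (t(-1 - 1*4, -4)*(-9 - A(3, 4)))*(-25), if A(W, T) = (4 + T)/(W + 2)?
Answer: 6095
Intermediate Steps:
A(W, T) = (4 + T)/(2 + W)
t(Y, G) = 3 + G*Y (t(Y, G) = G*Y + 3 = 3 + G*Y)
(t(-1 - 1*4, -4)*(-9 - A(3, 4)))*(-25) = ((3 - 4*(-1 - 1*4))*(-9 - (4 + 4)/(2 + 3)))*(-25) = ((3 - 4*(-1 - 4))*(-9 - 8/5))*(-25) = ((3 - 4*(-5))*(-9 - 8/5))*(-25) = ((3 + 20)*(-9 - 1*8/5))*(-25) = (23*(-9 - 8/5))*(-25) = (23*(-53/5))*(-25) = -1219/5*(-25) = 6095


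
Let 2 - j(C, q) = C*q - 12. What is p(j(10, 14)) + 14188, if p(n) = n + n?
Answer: 13936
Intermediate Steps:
j(C, q) = 14 - C*q (j(C, q) = 2 - (C*q - 12) = 2 - (-12 + C*q) = 2 + (12 - C*q) = 14 - C*q)
p(n) = 2*n
p(j(10, 14)) + 14188 = 2*(14 - 1*10*14) + 14188 = 2*(14 - 140) + 14188 = 2*(-126) + 14188 = -252 + 14188 = 13936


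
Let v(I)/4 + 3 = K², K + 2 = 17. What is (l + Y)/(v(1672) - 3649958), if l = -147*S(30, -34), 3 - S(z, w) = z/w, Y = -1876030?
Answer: 15951106/31017095 ≈ 0.51427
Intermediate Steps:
K = 15 (K = -2 + 17 = 15)
v(I) = 888 (v(I) = -12 + 4*15² = -12 + 4*225 = -12 + 900 = 888)
S(z, w) = 3 - z/w
l = -9702/17 (l = -147*(3 - 1*30/(-34)) = -147*(3 - 1*30*(-1/34)) = -147*(3 + 15/17) = -147*66/17 = -9702/17 ≈ -570.71)
(l + Y)/(v(1672) - 3649958) = (-9702/17 - 1876030)/(888 - 3649958) = -31902212/17/(-3649070) = -31902212/17*(-1/3649070) = 15951106/31017095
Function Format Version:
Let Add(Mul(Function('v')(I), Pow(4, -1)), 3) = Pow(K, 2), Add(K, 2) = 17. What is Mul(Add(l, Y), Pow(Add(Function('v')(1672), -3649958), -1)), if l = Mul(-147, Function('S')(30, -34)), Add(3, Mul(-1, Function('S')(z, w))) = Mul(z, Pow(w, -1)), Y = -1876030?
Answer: Rational(15951106, 31017095) ≈ 0.51427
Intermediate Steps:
K = 15 (K = Add(-2, 17) = 15)
Function('v')(I) = 888 (Function('v')(I) = Add(-12, Mul(4, Pow(15, 2))) = Add(-12, Mul(4, 225)) = Add(-12, 900) = 888)
Function('S')(z, w) = Add(3, Mul(-1, z, Pow(w, -1))) (Function('S')(z, w) = Add(3, Mul(-1, Mul(z, Pow(w, -1)))) = Add(3, Mul(-1, z, Pow(w, -1))))
l = Rational(-9702, 17) (l = Mul(-147, Add(3, Mul(-1, 30, Pow(-34, -1)))) = Mul(-147, Add(3, Mul(-1, 30, Rational(-1, 34)))) = Mul(-147, Add(3, Rational(15, 17))) = Mul(-147, Rational(66, 17)) = Rational(-9702, 17) ≈ -570.71)
Mul(Add(l, Y), Pow(Add(Function('v')(1672), -3649958), -1)) = Mul(Add(Rational(-9702, 17), -1876030), Pow(Add(888, -3649958), -1)) = Mul(Rational(-31902212, 17), Pow(-3649070, -1)) = Mul(Rational(-31902212, 17), Rational(-1, 3649070)) = Rational(15951106, 31017095)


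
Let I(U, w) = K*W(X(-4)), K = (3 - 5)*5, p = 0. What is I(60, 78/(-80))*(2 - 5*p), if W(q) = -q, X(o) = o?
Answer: -80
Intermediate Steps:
K = -10 (K = -2*5 = -10)
I(U, w) = -40 (I(U, w) = -(-10)*(-4) = -10*4 = -40)
I(60, 78/(-80))*(2 - 5*p) = -40*(2 - 5*0) = -40*(2 + 0) = -40*2 = -80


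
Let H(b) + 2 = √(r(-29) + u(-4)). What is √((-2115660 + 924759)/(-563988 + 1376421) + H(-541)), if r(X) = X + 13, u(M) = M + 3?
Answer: √(-254180225679 + 73338597721*I*√17)/270811 ≈ 0.97991 + 2.1038*I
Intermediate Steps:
u(M) = 3 + M
r(X) = 13 + X
H(b) = -2 + I*√17 (H(b) = -2 + √((13 - 29) + (3 - 4)) = -2 + √(-16 - 1) = -2 + √(-17) = -2 + I*√17)
√((-2115660 + 924759)/(-563988 + 1376421) + H(-541)) = √((-2115660 + 924759)/(-563988 + 1376421) + (-2 + I*√17)) = √(-1190901/812433 + (-2 + I*√17)) = √(-1190901*1/812433 + (-2 + I*√17)) = √(-396967/270811 + (-2 + I*√17)) = √(-938589/270811 + I*√17)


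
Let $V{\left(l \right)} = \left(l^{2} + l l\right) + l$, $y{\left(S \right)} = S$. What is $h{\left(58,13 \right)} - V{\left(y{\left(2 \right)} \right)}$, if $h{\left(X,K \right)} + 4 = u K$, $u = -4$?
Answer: $-66$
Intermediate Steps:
$h{\left(X,K \right)} = -4 - 4 K$
$V{\left(l \right)} = l + 2 l^{2}$ ($V{\left(l \right)} = \left(l^{2} + l^{2}\right) + l = 2 l^{2} + l = l + 2 l^{2}$)
$h{\left(58,13 \right)} - V{\left(y{\left(2 \right)} \right)} = \left(-4 - 52\right) - 2 \left(1 + 2 \cdot 2\right) = \left(-4 - 52\right) - 2 \left(1 + 4\right) = -56 - 2 \cdot 5 = -56 - 10 = -66$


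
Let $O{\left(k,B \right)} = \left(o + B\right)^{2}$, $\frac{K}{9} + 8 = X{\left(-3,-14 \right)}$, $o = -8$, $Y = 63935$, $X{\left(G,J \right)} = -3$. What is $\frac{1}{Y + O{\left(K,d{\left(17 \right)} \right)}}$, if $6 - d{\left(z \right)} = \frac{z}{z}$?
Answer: $\frac{1}{63944} \approx 1.5639 \cdot 10^{-5}$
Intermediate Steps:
$d{\left(z \right)} = 5$ ($d{\left(z \right)} = 6 - \frac{z}{z} = 6 - 1 = 5$)
$K = -99$ ($K = -72 + 9 \left(-3\right) = -72 - 27 = -99$)
$O{\left(k,B \right)} = \left(-8 + B\right)^{2}$
$\frac{1}{Y + O{\left(K,d{\left(17 \right)} \right)}} = \frac{1}{63935 + \left(-8 + 5\right)^{2}} = \frac{1}{63935 + \left(-3\right)^{2}} = \frac{1}{63935 + 9} = \frac{1}{63944}$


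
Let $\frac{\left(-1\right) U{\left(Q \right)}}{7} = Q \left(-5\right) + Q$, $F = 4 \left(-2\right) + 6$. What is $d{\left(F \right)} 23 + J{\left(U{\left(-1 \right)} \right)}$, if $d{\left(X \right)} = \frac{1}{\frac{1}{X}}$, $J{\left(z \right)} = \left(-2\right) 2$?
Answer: $-50$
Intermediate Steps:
$F = -2$ ($F = -8 + 6 = -2$)
$U{\left(Q \right)} = 28 Q$ ($U{\left(Q \right)} = - 7 \left(Q \left(-5\right) + Q\right) = - 7 \left(- 5 Q + Q\right) = - 7 \left(- 4 Q\right) = 28 Q$)
$J{\left(z \right)} = -4$
$d{\left(X \right)} = X$
$d{\left(F \right)} 23 + J{\left(U{\left(-1 \right)} \right)} = \left(-2\right) 23 - 4 = -46 - 4 = -50$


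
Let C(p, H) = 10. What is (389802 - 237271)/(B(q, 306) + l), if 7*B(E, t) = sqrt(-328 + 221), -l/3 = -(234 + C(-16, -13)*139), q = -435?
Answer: 36413420568/1163082923 - 1067717*I*sqrt(107)/1163082923 ≈ 31.308 - 0.0094959*I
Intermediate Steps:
l = 4872 (l = -(-3)*(234 + 10*139) = -(-3)*(234 + 1390) = -(-3)*1624 = -3*(-1624) = 4872)
B(E, t) = I*sqrt(107)/7 (B(E, t) = sqrt(-328 + 221)/7 = sqrt(-107)/7 = (I*sqrt(107))/7 = I*sqrt(107)/7)
(389802 - 237271)/(B(q, 306) + l) = (389802 - 237271)/(I*sqrt(107)/7 + 4872) = 152531/(4872 + I*sqrt(107)/7)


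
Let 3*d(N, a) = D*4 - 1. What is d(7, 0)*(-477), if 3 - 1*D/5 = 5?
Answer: 6519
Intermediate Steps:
D = -10 (D = 15 - 5*5 = 15 - 25 = -10)
d(N, a) = -41/3 (d(N, a) = (-10*4 - 1)/3 = (-40 - 1)/3 = (⅓)*(-41) = -41/3)
d(7, 0)*(-477) = -41/3*(-477) = 6519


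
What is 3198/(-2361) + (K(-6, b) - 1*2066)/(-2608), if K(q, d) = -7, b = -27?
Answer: -1148677/2052496 ≈ -0.55965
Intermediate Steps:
3198/(-2361) + (K(-6, b) - 1*2066)/(-2608) = 3198/(-2361) + (-7 - 1*2066)/(-2608) = 3198*(-1/2361) + (-7 - 2066)*(-1/2608) = -1066/787 - 2073*(-1/2608) = -1066/787 + 2073/2608 = -1148677/2052496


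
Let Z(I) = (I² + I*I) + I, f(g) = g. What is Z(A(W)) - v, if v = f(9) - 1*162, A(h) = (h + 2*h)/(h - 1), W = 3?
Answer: 198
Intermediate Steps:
A(h) = 3*h/(-1 + h) (A(h) = (3*h)/(-1 + h) = 3*h/(-1 + h))
v = -153 (v = 9 - 1*162 = 9 - 162 = -153)
Z(I) = I + 2*I² (Z(I) = (I² + I²) + I = 2*I² + I = I + 2*I²)
Z(A(W)) - v = (3*3/(-1 + 3))*(1 + 2*(3*3/(-1 + 3))) - 1*(-153) = (3*3/2)*(1 + 2*(3*3/2)) + 153 = (3*3*(½))*(1 + 2*(3*3*(½))) + 153 = 9*(1 + 2*(9/2))/2 + 153 = 9*(1 + 9)/2 + 153 = (9/2)*10 + 153 = 45 + 153 = 198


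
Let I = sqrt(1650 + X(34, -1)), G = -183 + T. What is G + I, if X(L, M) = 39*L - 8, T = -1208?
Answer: -1391 + 2*sqrt(742) ≈ -1336.5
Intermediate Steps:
X(L, M) = -8 + 39*L
G = -1391 (G = -183 - 1208 = -1391)
I = 2*sqrt(742) (I = sqrt(1650 + (-8 + 39*34)) = sqrt(1650 + (-8 + 1326)) = sqrt(1650 + 1318) = sqrt(2968) = 2*sqrt(742) ≈ 54.479)
G + I = -1391 + 2*sqrt(742)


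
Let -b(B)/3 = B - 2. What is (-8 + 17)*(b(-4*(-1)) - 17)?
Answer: -207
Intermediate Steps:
b(B) = 6 - 3*B (b(B) = -3*(B - 2) = -3*(-2 + B) = 6 - 3*B)
(-8 + 17)*(b(-4*(-1)) - 17) = (-8 + 17)*((6 - (-12)*(-1)) - 17) = 9*((6 - 3*4) - 17) = 9*((6 - 12) - 17) = 9*(-6 - 17) = 9*(-23) = -207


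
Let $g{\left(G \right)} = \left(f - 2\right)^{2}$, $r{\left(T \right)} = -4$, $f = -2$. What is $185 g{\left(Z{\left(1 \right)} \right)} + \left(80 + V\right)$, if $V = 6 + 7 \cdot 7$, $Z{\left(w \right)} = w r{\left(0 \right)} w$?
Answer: $3095$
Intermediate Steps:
$Z{\left(w \right)} = - 4 w^{2}$ ($Z{\left(w \right)} = w \left(-4\right) w = - 4 w w = - 4 w^{2}$)
$V = 55$ ($V = 6 + 49 = 55$)
$g{\left(G \right)} = 16$ ($g{\left(G \right)} = \left(-2 - 2\right)^{2} = \left(-4\right)^{2} = 16$)
$185 g{\left(Z{\left(1 \right)} \right)} + \left(80 + V\right) = 185 \cdot 16 + \left(80 + 55\right) = 2960 + 135 = 3095$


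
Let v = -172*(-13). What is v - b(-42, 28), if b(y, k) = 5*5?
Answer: 2211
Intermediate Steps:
b(y, k) = 25
v = 2236
v - b(-42, 28) = 2236 - 1*25 = 2236 - 25 = 2211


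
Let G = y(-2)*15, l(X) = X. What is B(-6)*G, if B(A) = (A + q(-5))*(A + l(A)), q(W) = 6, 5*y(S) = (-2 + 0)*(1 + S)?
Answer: 0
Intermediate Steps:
y(S) = -⅖ - 2*S/5 (y(S) = ((-2 + 0)*(1 + S))/5 = (-2*(1 + S))/5 = (-2 - 2*S)/5 = -⅖ - 2*S/5)
B(A) = 2*A*(6 + A) (B(A) = (A + 6)*(A + A) = (6 + A)*(2*A) = 2*A*(6 + A))
G = 6 (G = (-⅖ - ⅖*(-2))*15 = (-⅖ + ⅘)*15 = (⅖)*15 = 6)
B(-6)*G = (2*(-6)*(6 - 6))*6 = (2*(-6)*0)*6 = 0*6 = 0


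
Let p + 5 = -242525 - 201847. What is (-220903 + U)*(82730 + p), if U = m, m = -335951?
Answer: 201384578538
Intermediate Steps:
p = -444377 (p = -5 + (-242525 - 201847) = -5 - 444372 = -444377)
U = -335951
(-220903 + U)*(82730 + p) = (-220903 - 335951)*(82730 - 444377) = -556854*(-361647) = 201384578538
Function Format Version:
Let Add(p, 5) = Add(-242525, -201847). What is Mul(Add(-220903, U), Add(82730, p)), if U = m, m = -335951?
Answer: 201384578538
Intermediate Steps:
p = -444377 (p = Add(-5, Add(-242525, -201847)) = Add(-5, -444372) = -444377)
U = -335951
Mul(Add(-220903, U), Add(82730, p)) = Mul(Add(-220903, -335951), Add(82730, -444377)) = Mul(-556854, -361647) = 201384578538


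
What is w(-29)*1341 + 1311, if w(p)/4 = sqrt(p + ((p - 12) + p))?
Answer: 1311 + 16092*I*sqrt(11) ≈ 1311.0 + 53371.0*I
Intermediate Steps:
w(p) = 4*sqrt(-12 + 3*p) (w(p) = 4*sqrt(p + ((p - 12) + p)) = 4*sqrt(p + ((-12 + p) + p)) = 4*sqrt(p + (-12 + 2*p)) = 4*sqrt(-12 + 3*p))
w(-29)*1341 + 1311 = (4*sqrt(-12 + 3*(-29)))*1341 + 1311 = (4*sqrt(-12 - 87))*1341 + 1311 = (4*sqrt(-99))*1341 + 1311 = (4*(3*I*sqrt(11)))*1341 + 1311 = (12*I*sqrt(11))*1341 + 1311 = 16092*I*sqrt(11) + 1311 = 1311 + 16092*I*sqrt(11)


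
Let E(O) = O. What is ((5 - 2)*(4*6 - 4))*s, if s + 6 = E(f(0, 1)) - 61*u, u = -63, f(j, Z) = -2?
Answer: 230100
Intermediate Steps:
s = 3835 (s = -6 + (-2 - 61*(-63)) = -6 + (-2 + 3843) = -6 + 3841 = 3835)
((5 - 2)*(4*6 - 4))*s = ((5 - 2)*(4*6 - 4))*3835 = (3*(24 - 4))*3835 = (3*20)*3835 = 60*3835 = 230100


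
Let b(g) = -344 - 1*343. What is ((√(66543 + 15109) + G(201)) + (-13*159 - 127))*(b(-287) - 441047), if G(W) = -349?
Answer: 1123329562 - 883468*√20413 ≈ 9.9710e+8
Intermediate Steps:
b(g) = -687 (b(g) = -344 - 343 = -687)
((√(66543 + 15109) + G(201)) + (-13*159 - 127))*(b(-287) - 441047) = ((√(66543 + 15109) - 349) + (-13*159 - 127))*(-687 - 441047) = ((√81652 - 349) + (-2067 - 127))*(-441734) = ((2*√20413 - 349) - 2194)*(-441734) = ((-349 + 2*√20413) - 2194)*(-441734) = (-2543 + 2*√20413)*(-441734) = 1123329562 - 883468*√20413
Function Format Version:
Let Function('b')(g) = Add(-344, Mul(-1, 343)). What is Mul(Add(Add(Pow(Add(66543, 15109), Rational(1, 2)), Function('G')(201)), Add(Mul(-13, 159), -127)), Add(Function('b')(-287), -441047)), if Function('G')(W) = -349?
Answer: Add(1123329562, Mul(-883468, Pow(20413, Rational(1, 2)))) ≈ 9.9710e+8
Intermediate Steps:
Function('b')(g) = -687 (Function('b')(g) = Add(-344, -343) = -687)
Mul(Add(Add(Pow(Add(66543, 15109), Rational(1, 2)), Function('G')(201)), Add(Mul(-13, 159), -127)), Add(Function('b')(-287), -441047)) = Mul(Add(Add(Pow(Add(66543, 15109), Rational(1, 2)), -349), Add(Mul(-13, 159), -127)), Add(-687, -441047)) = Mul(Add(Add(Pow(81652, Rational(1, 2)), -349), Add(-2067, -127)), -441734) = Mul(Add(Add(Mul(2, Pow(20413, Rational(1, 2))), -349), -2194), -441734) = Mul(Add(Add(-349, Mul(2, Pow(20413, Rational(1, 2)))), -2194), -441734) = Mul(Add(-2543, Mul(2, Pow(20413, Rational(1, 2)))), -441734) = Add(1123329562, Mul(-883468, Pow(20413, Rational(1, 2))))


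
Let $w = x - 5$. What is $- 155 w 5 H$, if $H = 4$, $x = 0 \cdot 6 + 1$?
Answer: $12400$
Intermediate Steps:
$x = 1$ ($x = 0 + 1 = 1$)
$w = -4$ ($w = 1 - 5 = -4$)
$- 155 w 5 H = - 155 \left(\left(-4\right) 5\right) 4 = \left(-155\right) \left(-20\right) 4 = 3100 \cdot 4 = 12400$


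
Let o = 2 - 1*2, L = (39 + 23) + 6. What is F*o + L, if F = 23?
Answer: 68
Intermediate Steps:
L = 68 (L = 62 + 6 = 68)
o = 0 (o = 2 - 2 = 0)
F*o + L = 23*0 + 68 = 0 + 68 = 68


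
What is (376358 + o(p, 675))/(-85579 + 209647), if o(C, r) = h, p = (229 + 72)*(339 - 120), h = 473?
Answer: 53833/17724 ≈ 3.0373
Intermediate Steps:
p = 65919 (p = 301*219 = 65919)
o(C, r) = 473
(376358 + o(p, 675))/(-85579 + 209647) = (376358 + 473)/(-85579 + 209647) = 376831/124068 = 376831*(1/124068) = 53833/17724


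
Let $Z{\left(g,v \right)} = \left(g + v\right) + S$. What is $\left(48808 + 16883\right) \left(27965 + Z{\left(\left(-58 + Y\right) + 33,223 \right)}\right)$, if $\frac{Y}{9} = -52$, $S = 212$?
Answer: $1833238737$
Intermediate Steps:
$Y = -468$ ($Y = 9 \left(-52\right) = -468$)
$Z{\left(g,v \right)} = 212 + g + v$ ($Z{\left(g,v \right)} = \left(g + v\right) + 212 = 212 + g + v$)
$\left(48808 + 16883\right) \left(27965 + Z{\left(\left(-58 + Y\right) + 33,223 \right)}\right) = \left(48808 + 16883\right) \left(27965 + \left(212 + \left(\left(-58 - 468\right) + 33\right) + 223\right)\right) = 65691 \left(27965 + \left(212 + \left(-526 + 33\right) + 223\right)\right) = 65691 \left(27965 + \left(212 - 493 + 223\right)\right) = 65691 \left(27965 - 58\right) = 65691 \cdot 27907 = 1833238737$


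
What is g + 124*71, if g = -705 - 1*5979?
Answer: 2120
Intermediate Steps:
g = -6684 (g = -705 - 5979 = -6684)
g + 124*71 = -6684 + 124*71 = -6684 + 8804 = 2120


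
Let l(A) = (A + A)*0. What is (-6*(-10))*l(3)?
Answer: 0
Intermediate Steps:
l(A) = 0 (l(A) = (2*A)*0 = 0)
(-6*(-10))*l(3) = -6*(-10)*0 = 60*0 = 0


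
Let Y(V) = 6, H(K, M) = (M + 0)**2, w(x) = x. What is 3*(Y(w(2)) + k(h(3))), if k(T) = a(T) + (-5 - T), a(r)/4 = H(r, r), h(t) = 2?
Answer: 45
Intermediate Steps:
H(K, M) = M**2
a(r) = 4*r**2
k(T) = -5 - T + 4*T**2 (k(T) = 4*T**2 + (-5 - T) = -5 - T + 4*T**2)
3*(Y(w(2)) + k(h(3))) = 3*(6 + (-5 - 1*2 + 4*2**2)) = 3*(6 + (-5 - 2 + 4*4)) = 3*(6 + (-5 - 2 + 16)) = 3*(6 + 9) = 3*15 = 45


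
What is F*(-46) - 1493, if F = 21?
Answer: -2459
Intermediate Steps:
F*(-46) - 1493 = 21*(-46) - 1493 = -966 - 1493 = -2459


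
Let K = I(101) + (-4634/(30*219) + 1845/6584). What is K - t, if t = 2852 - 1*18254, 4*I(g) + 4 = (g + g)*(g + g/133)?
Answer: 59083349549701/2876582520 ≈ 20539.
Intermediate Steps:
I(g) = -1 + 67*g²/133 (I(g) = -1 + ((g + g)*(g + g/133))/4 = -1 + ((2*g)*(g + g*(1/133)))/4 = -1 + ((2*g)*(g + g/133))/4 = -1 + ((2*g)*(134*g/133))/4 = -1 + (268*g²/133)/4 = -1 + 67*g²/133)
t = -15402 (t = 2852 - 18254 = -15402)
K = 14778225576661/2876582520 (K = (-1 + (67/133)*101²) + (-4634/(30*219) + 1845/6584) = (-1 + (67/133)*10201) + (-4634/6570 + 1845*(1/6584)) = (-1 + 683467/133) + (-4634*1/6570 + 1845/6584) = 683334/133 + (-2317/3285 + 1845/6584) = 683334/133 - 9194303/21628440 = 14778225576661/2876582520 ≈ 5137.4)
K - t = 14778225576661/2876582520 - 1*(-15402) = 14778225576661/2876582520 + 15402 = 59083349549701/2876582520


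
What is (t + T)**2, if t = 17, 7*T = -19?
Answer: 10000/49 ≈ 204.08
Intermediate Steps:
T = -19/7 (T = (1/7)*(-19) = -19/7 ≈ -2.7143)
(t + T)**2 = (17 - 19/7)**2 = (100/7)**2 = 10000/49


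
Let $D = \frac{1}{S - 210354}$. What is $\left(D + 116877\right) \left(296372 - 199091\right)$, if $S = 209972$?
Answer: $\frac{4343306071653}{382} \approx 1.137 \cdot 10^{10}$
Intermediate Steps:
$D = - \frac{1}{382}$ ($D = \frac{1}{209972 - 210354} = \frac{1}{-382} = - \frac{1}{382} \approx -0.0026178$)
$\left(D + 116877\right) \left(296372 - 199091\right) = \left(- \frac{1}{382} + 116877\right) \left(296372 - 199091\right) = \frac{44647013}{382} \cdot 97281 = \frac{4343306071653}{382}$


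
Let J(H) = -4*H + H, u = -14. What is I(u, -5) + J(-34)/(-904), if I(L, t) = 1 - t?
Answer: 2661/452 ≈ 5.8872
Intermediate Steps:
J(H) = -3*H
I(u, -5) + J(-34)/(-904) = (1 - 1*(-5)) - 3*(-34)/(-904) = (1 + 5) + 102*(-1/904) = 6 - 51/452 = 2661/452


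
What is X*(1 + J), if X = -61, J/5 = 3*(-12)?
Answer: 10919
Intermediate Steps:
J = -180 (J = 5*(3*(-12)) = 5*(-36) = -180)
X*(1 + J) = -61*(1 - 180) = -61*(-179) = 10919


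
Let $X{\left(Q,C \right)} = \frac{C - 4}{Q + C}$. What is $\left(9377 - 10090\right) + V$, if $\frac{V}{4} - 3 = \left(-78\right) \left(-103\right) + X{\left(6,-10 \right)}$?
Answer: $31449$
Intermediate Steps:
$X{\left(Q,C \right)} = \frac{-4 + C}{C + Q}$
$V = 32162$ ($V = 12 + 4 \left(\left(-78\right) \left(-103\right) + \frac{-4 - 10}{-10 + 6}\right) = 12 + 4 \left(8034 + \frac{1}{-4} \left(-14\right)\right) = 12 + 4 \left(8034 - - \frac{7}{2}\right) = 12 + 4 \left(8034 + \frac{7}{2}\right) = 12 + 4 \cdot \frac{16075}{2} = 12 + 32150 = 32162$)
$\left(9377 - 10090\right) + V = \left(9377 - 10090\right) + 32162 = -713 + 32162 = 31449$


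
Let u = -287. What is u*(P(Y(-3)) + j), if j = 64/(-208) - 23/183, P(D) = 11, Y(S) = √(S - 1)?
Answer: -7214606/2379 ≈ -3032.6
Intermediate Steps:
Y(S) = √(-1 + S)
j = -1031/2379 (j = 64*(-1/208) - 23*1/183 = -4/13 - 23/183 = -1031/2379 ≈ -0.43338)
u*(P(Y(-3)) + j) = -287*(11 - 1031/2379) = -287*25138/2379 = -7214606/2379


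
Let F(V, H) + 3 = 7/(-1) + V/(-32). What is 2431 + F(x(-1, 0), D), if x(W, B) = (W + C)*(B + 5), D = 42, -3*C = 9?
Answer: 19373/8 ≈ 2421.6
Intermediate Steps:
C = -3 (C = -⅓*9 = -3)
x(W, B) = (-3 + W)*(5 + B) (x(W, B) = (W - 3)*(B + 5) = (-3 + W)*(5 + B))
F(V, H) = -10 - V/32 (F(V, H) = -3 + (7/(-1) + V/(-32)) = -3 + (7*(-1) + V*(-1/32)) = -3 + (-7 - V/32) = -10 - V/32)
2431 + F(x(-1, 0), D) = 2431 + (-10 - (-15 - 3*0 + 5*(-1) + 0*(-1))/32) = 2431 + (-10 - (-15 + 0 - 5 + 0)/32) = 2431 + (-10 - 1/32*(-20)) = 2431 + (-10 + 5/8) = 2431 - 75/8 = 19373/8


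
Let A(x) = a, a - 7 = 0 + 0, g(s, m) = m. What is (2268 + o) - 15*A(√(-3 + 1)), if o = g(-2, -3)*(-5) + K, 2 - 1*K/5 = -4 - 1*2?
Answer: 2218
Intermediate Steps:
a = 7 (a = 7 + (0 + 0) = 7 + 0 = 7)
A(x) = 7
K = 40 (K = 10 - 5*(-4 - 1*2) = 10 - 5*(-4 - 2) = 10 - 5*(-6) = 10 + 30 = 40)
o = 55 (o = -3*(-5) + 40 = 15 + 40 = 55)
(2268 + o) - 15*A(√(-3 + 1)) = (2268 + 55) - 15*7 = 2323 - 105 = 2218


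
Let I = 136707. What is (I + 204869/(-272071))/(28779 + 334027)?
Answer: 18596902664/49354495613 ≈ 0.37680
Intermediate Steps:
(I + 204869/(-272071))/(28779 + 334027) = (136707 + 204869/(-272071))/(28779 + 334027) = (136707 + 204869*(-1/272071))/362806 = (136707 - 204869/272071)*(1/362806) = (37193805328/272071)*(1/362806) = 18596902664/49354495613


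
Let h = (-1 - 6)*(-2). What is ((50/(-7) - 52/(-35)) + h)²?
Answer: 85264/1225 ≈ 69.603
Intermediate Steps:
h = 14 (h = -7*(-2) = 14)
((50/(-7) - 52/(-35)) + h)² = ((50/(-7) - 52/(-35)) + 14)² = ((50*(-⅐) - 52*(-1/35)) + 14)² = ((-50/7 + 52/35) + 14)² = (-198/35 + 14)² = (292/35)² = 85264/1225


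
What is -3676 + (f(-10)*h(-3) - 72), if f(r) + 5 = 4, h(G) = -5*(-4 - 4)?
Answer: -3788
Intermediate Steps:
h(G) = 40 (h(G) = -5*(-8) = 40)
f(r) = -1 (f(r) = -5 + 4 = -1)
-3676 + (f(-10)*h(-3) - 72) = -3676 + (-1*40 - 72) = -3676 + (-40 - 72) = -3676 - 112 = -3788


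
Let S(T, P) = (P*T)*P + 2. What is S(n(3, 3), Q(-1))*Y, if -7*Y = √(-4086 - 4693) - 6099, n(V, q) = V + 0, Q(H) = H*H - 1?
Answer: 12198/7 - 2*I*√8779/7 ≈ 1742.6 - 26.77*I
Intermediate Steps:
Q(H) = -1 + H² (Q(H) = H² - 1 = -1 + H²)
n(V, q) = V
S(T, P) = 2 + T*P² (S(T, P) = T*P² + 2 = 2 + T*P²)
Y = 6099/7 - I*√8779/7 (Y = -(√(-4086 - 4693) - 6099)/7 = -(√(-8779) - 6099)/7 = -(I*√8779 - 6099)/7 = -(-6099 + I*√8779)/7 = 6099/7 - I*√8779/7 ≈ 871.29 - 13.385*I)
S(n(3, 3), Q(-1))*Y = (2 + 3*(-1 + (-1)²)²)*(6099/7 - I*√8779/7) = (2 + 3*(-1 + 1)²)*(6099/7 - I*√8779/7) = (2 + 3*0²)*(6099/7 - I*√8779/7) = (2 + 3*0)*(6099/7 - I*√8779/7) = (2 + 0)*(6099/7 - I*√8779/7) = 2*(6099/7 - I*√8779/7) = 12198/7 - 2*I*√8779/7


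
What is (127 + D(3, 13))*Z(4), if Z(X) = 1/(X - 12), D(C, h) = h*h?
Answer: -37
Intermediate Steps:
D(C, h) = h**2
Z(X) = 1/(-12 + X)
(127 + D(3, 13))*Z(4) = (127 + 13**2)/(-12 + 4) = (127 + 169)/(-8) = 296*(-1/8) = -37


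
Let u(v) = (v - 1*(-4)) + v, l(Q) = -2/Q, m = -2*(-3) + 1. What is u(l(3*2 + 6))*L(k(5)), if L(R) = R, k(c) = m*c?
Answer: 385/3 ≈ 128.33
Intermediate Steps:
m = 7 (m = 6 + 1 = 7)
k(c) = 7*c
u(v) = 4 + 2*v (u(v) = (v + 4) + v = (4 + v) + v = 4 + 2*v)
u(l(3*2 + 6))*L(k(5)) = (4 + 2*(-2/(3*2 + 6)))*(7*5) = (4 + 2*(-2/(6 + 6)))*35 = (4 + 2*(-2/12))*35 = (4 + 2*(-2*1/12))*35 = (4 + 2*(-⅙))*35 = (4 - ⅓)*35 = (11/3)*35 = 385/3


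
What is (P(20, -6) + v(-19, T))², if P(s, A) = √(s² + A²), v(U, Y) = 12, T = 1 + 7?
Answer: 580 + 48*√109 ≈ 1081.1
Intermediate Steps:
T = 8
P(s, A) = √(A² + s²)
(P(20, -6) + v(-19, T))² = (√((-6)² + 20²) + 12)² = (√(36 + 400) + 12)² = (√436 + 12)² = (2*√109 + 12)² = (12 + 2*√109)²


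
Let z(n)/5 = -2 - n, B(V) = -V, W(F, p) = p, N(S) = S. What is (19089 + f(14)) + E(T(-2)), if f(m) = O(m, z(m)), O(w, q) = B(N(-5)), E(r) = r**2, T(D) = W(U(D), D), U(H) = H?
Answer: 19098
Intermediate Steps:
T(D) = D
z(n) = -10 - 5*n (z(n) = 5*(-2 - n) = -10 - 5*n)
O(w, q) = 5 (O(w, q) = -1*(-5) = 5)
f(m) = 5
(19089 + f(14)) + E(T(-2)) = (19089 + 5) + (-2)**2 = 19094 + 4 = 19098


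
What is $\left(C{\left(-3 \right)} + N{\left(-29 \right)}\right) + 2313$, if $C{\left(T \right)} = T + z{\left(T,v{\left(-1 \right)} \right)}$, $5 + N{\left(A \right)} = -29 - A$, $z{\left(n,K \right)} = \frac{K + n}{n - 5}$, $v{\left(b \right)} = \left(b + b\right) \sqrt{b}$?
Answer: $\frac{18443}{8} + \frac{i}{4} \approx 2305.4 + 0.25 i$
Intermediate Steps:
$v{\left(b \right)} = 2 b^{\frac{3}{2}}$ ($v{\left(b \right)} = 2 b \sqrt{b} = 2 b^{\frac{3}{2}}$)
$z{\left(n,K \right)} = \frac{K + n}{-5 + n}$
$N{\left(A \right)} = -34 - A$ ($N{\left(A \right)} = -5 - \left(29 + A\right) = -34 - A$)
$C{\left(T \right)} = T + \frac{T - 2 i}{-5 + T}$ ($C{\left(T \right)} = T + \frac{2 \left(-1\right)^{\frac{3}{2}} + T}{-5 + T} = T + \frac{2 \left(- i\right) + T}{-5 + T} = T + \frac{- 2 i + T}{-5 + T} = T + \frac{T - 2 i}{-5 + T}$)
$\left(C{\left(-3 \right)} + N{\left(-29 \right)}\right) + 2313 = \left(\frac{-3 - 2 i - 3 \left(-5 - 3\right)}{-5 - 3} - 5\right) + 2313 = \left(\frac{-3 - 2 i - -24}{-8} + \left(-34 + 29\right)\right) + 2313 = \left(- \frac{-3 - 2 i + 24}{8} - 5\right) + 2313 = \left(- \frac{21 - 2 i}{8} - 5\right) + 2313 = \left(\left(- \frac{21}{8} + \frac{i}{4}\right) - 5\right) + 2313 = \left(- \frac{61}{8} + \frac{i}{4}\right) + 2313 = \frac{18443}{8} + \frac{i}{4}$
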